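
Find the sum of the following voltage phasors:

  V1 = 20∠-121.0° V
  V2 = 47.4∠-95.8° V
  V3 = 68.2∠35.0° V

Step 1 — Convert each phasor to rectangular form:
  V1 = 20·(cos(-121.0°) + j·sin(-121.0°)) = -10.3 - j17.14 V
  V2 = 47.4·(cos(-95.8°) + j·sin(-95.8°)) = -4.79 - j47.16 V
  V3 = 68.2·(cos(35.0°) + j·sin(35.0°)) = 55.87 + j39.12 V
Step 2 — Sum components: V_total = 40.78 - j25.18 V.
Step 3 — Convert to polar: |V_total| = 47.92 V, ∠V_total = -31.7°.

V_total = 47.92∠-31.7° V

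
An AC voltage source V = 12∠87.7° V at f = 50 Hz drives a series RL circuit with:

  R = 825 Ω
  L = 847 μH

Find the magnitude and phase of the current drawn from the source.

Step 1 — Angular frequency: ω = 2π·f = 2π·50 = 314.2 rad/s.
Step 2 — Component impedances:
  R: Z = R = 825 Ω
  L: Z = jωL = j·314.2·0.000847 = 0 + j0.2661 Ω
Step 3 — Series combination: Z_total = R + L = 825 + j0.2661 Ω = 825∠0.0° Ω.
Step 4 — Source phasor: V = 12∠87.7° V = 0.4816 + j11.99 V.
Step 5 — Ohm's law: I = V / Z_total = (0.4816 + j11.99) / (825 + j0.2661) = 0.0005884 + j0.01453 A.
Step 6 — Convert to polar: |I| = 0.01455 A, ∠I = 87.7°.

I = 0.01455∠87.7° A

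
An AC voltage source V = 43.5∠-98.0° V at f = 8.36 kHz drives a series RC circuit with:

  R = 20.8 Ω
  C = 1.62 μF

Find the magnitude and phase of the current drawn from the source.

Step 1 — Angular frequency: ω = 2π·f = 2π·8360 = 5.253e+04 rad/s.
Step 2 — Component impedances:
  R: Z = R = 20.8 Ω
  C: Z = 1/(jωC) = -j/(ω·C) = 0 - j11.75 Ω
Step 3 — Series combination: Z_total = R + C = 20.8 - j11.75 Ω = 23.89∠-29.5° Ω.
Step 4 — Source phasor: V = 43.5∠-98.0° V = -6.054 - j43.08 V.
Step 5 — Ohm's law: I = V / Z_total = (-6.054 - j43.08) / (20.8 - j11.75) = 0.6663 - j1.695 A.
Step 6 — Convert to polar: |I| = 1.821 A, ∠I = -68.5°.

I = 1.821∠-68.5° A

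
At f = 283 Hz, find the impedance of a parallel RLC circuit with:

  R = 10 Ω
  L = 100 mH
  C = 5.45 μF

Step 1 — Angular frequency: ω = 2π·f = 2π·283 = 1778 rad/s.
Step 2 — Component impedances:
  R: Z = R = 10 Ω
  L: Z = jωL = j·1778·0.1 = 0 + j177.8 Ω
  C: Z = 1/(jωC) = -j/(ω·C) = 0 - j103.2 Ω
Step 3 — Parallel combination: 1/Z_total = 1/R + 1/L + 1/C; Z_total = 9.983 - j0.406 Ω = 9.992∠-2.3° Ω.

Z = 9.983 - j0.406 Ω = 9.992∠-2.3° Ω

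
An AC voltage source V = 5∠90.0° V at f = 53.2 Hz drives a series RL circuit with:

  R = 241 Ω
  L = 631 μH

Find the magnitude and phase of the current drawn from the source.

Step 1 — Angular frequency: ω = 2π·f = 2π·53.2 = 334.3 rad/s.
Step 2 — Component impedances:
  R: Z = R = 241 Ω
  L: Z = jωL = j·334.3·0.000631 = 0 + j0.2109 Ω
Step 3 — Series combination: Z_total = R + L = 241 + j0.2109 Ω = 241∠0.1° Ω.
Step 4 — Source phasor: V = 5∠90.0° V = 0 + j5 V.
Step 5 — Ohm's law: I = V / Z_total = (0 + j5) / (241 + j0.2109) = 1.816e-05 + j0.02075 A.
Step 6 — Convert to polar: |I| = 0.02075 A, ∠I = 89.9°.

I = 0.02075∠89.9° A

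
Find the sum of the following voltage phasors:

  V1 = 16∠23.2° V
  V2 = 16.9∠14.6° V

Step 1 — Convert each phasor to rectangular form:
  V1 = 16·(cos(23.2°) + j·sin(23.2°)) = 14.71 + j6.303 V
  V2 = 16.9·(cos(14.6°) + j·sin(14.6°)) = 16.35 + j4.26 V
Step 2 — Sum components: V_total = 31.06 + j10.56 V.
Step 3 — Convert to polar: |V_total| = 32.81 V, ∠V_total = 18.8°.

V_total = 32.81∠18.8° V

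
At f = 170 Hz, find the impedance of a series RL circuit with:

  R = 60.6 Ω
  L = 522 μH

Step 1 — Angular frequency: ω = 2π·f = 2π·170 = 1068 rad/s.
Step 2 — Component impedances:
  R: Z = R = 60.6 Ω
  L: Z = jωL = j·1068·0.000522 = 0 + j0.5576 Ω
Step 3 — Series combination: Z_total = R + L = 60.6 + j0.5576 Ω = 60.6∠0.5° Ω.

Z = 60.6 + j0.5576 Ω = 60.6∠0.5° Ω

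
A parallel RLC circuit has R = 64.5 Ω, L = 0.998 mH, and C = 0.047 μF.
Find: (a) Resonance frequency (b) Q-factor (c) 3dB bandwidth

Step 1 — Resonance: ω₀ = 1/√(LC) = 1/√(0.000998·4.7e-08) = 1.46e+05 rad/s.
Step 2 — f₀ = ω₀/(2π) = 2.324e+04 Hz.
Step 3 — Parallel Q: Q = R/(ω₀L) = 64.5/(1.46e+05·0.000998) = 0.4426.
Step 4 — Bandwidth: Δω = ω₀/Q = 3.299e+05 rad/s; BW = Δω/(2π) = 5.25e+04 Hz.

(a) f₀ = 2.324e+04 Hz  (b) Q = 0.4426  (c) BW = 5.25e+04 Hz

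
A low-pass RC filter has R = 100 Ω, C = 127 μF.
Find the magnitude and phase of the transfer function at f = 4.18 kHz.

Step 1 — Angular frequency: ω = 2π·4180 = 2.626e+04 rad/s.
Step 2 — Transfer function: H(jω) = 1/(1 + jωRC).
Step 3 — Denominator: 1 + jωRC = 1 + j·2.626e+04·100·0.000127 = 1 + j333.5.
Step 4 — H = 8.988e-06 - j0.002998.
Step 5 — Magnitude: |H| = 0.002998 (-50.5 dB); phase: φ = -89.8°.

|H| = 0.002998 (-50.5 dB), φ = -89.8°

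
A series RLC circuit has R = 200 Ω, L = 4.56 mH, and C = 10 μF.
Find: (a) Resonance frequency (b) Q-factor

Step 1 — Resonance condition Im(Z)=0 gives ω₀ = 1/√(LC).
Step 2 — ω₀ = 1/√(0.00456·1e-05) = 4683 rad/s.
Step 3 — f₀ = ω₀/(2π) = 745.3 Hz.
Step 4 — Series Q: Q = ω₀L/R = 4683·0.00456/200 = 0.1068.

(a) f₀ = 745.3 Hz  (b) Q = 0.1068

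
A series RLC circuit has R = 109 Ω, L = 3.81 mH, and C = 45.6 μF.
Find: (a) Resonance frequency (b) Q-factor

Step 1 — Resonance condition Im(Z)=0 gives ω₀ = 1/√(LC).
Step 2 — ω₀ = 1/√(0.00381·4.56e-05) = 2399 rad/s.
Step 3 — f₀ = ω₀/(2π) = 381.8 Hz.
Step 4 — Series Q: Q = ω₀L/R = 2399·0.00381/109 = 0.08386.

(a) f₀ = 381.8 Hz  (b) Q = 0.08386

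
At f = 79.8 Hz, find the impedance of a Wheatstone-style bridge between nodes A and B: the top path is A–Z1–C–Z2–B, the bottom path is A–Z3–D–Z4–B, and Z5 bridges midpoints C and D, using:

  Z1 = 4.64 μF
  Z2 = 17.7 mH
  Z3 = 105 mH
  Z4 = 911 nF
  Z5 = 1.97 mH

Step 1 — Angular frequency: ω = 2π·f = 2π·79.8 = 501.4 rad/s.
Step 2 — Component impedances:
  Z1: Z = 1/(jωC) = -j/(ω·C) = 0 - j429.8 Ω
  Z2: Z = jωL = j·501.4·0.0177 = 0 + j8.875 Ω
  Z3: Z = jωL = j·501.4·0.105 = 0 + j52.65 Ω
  Z4: Z = 1/(jωC) = -j/(ω·C) = 0 - j2189 Ω
  Z5: Z = jωL = j·501.4·0.00197 = 0 + j0.9878 Ω
Step 3 — Bridge requires nodal analysis (the Z5 bridge couples midpoints C and D, so the two paths cannot be reduced to a simple series/parallel combination). Setting node B to ground and injecting 1 A at node A, the 3-node admittance system at A, C, D solves to V_A = Z_AB = 0 + j70.2 Ω = 70.2∠90.0° Ω.

Z = 0 + j70.2 Ω = 70.2∠90.0° Ω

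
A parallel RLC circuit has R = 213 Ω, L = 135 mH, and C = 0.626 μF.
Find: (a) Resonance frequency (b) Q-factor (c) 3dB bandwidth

Step 1 — Resonance: ω₀ = 1/√(LC) = 1/√(0.135·6.26e-07) = 3440 rad/s.
Step 2 — f₀ = ω₀/(2π) = 547.5 Hz.
Step 3 — Parallel Q: Q = R/(ω₀L) = 213/(3440·0.135) = 0.4587.
Step 4 — Bandwidth: Δω = ω₀/Q = 7500 rad/s; BW = Δω/(2π) = 1194 Hz.

(a) f₀ = 547.5 Hz  (b) Q = 0.4587  (c) BW = 1194 Hz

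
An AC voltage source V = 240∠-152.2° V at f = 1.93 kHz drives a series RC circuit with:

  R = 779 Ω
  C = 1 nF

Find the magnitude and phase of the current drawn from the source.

Step 1 — Angular frequency: ω = 2π·f = 2π·1930 = 1.213e+04 rad/s.
Step 2 — Component impedances:
  R: Z = R = 779 Ω
  C: Z = 1/(jωC) = -j/(ω·C) = 0 - j8.246e+04 Ω
Step 3 — Series combination: Z_total = R + C = 779 - j8.246e+04 Ω = 8.247e+04∠-89.5° Ω.
Step 4 — Source phasor: V = 240∠-152.2° V = -212.3 - j111.9 V.
Step 5 — Ohm's law: I = V / Z_total = (-212.3 - j111.9) / (779 - j8.246e+04) = 0.001333 - j0.002587 A.
Step 6 — Convert to polar: |I| = 0.00291 A, ∠I = -62.7°.

I = 0.00291∠-62.7° A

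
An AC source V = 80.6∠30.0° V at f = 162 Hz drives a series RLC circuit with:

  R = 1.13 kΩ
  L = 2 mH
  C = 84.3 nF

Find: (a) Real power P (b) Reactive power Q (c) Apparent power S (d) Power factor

Step 1 — Angular frequency: ω = 2π·f = 2π·162 = 1018 rad/s.
Step 2 — Component impedances:
  R: Z = R = 1130 Ω
  L: Z = jωL = j·1018·0.002 = 0 + j2.036 Ω
  C: Z = 1/(jωC) = -j/(ω·C) = 0 - j1.165e+04 Ω
Step 3 — Series combination: Z_total = R + L + C = 1130 - j1.165e+04 Ω = 1.171e+04∠-84.5° Ω.
Step 4 — Source phasor: V = 80.6∠30.0° V = 69.8 + j40.3 V.
Step 5 — Current: I = V / Z = -0.002851 + j0.006267 A = 0.006885∠114.5° A.
Step 6 — Complex power: S = V·I* = 0.05356 - j0.5523 VA.
Step 7 — Real power: P = Re(S) = 0.05356 W.
Step 8 — Reactive power: Q = Im(S) = -0.5523 VAR.
Step 9 — Apparent power: |S| = 0.5549 VA.
Step 10 — Power factor: PF = P/|S| = 0.09653 (leading).

(a) P = 0.05356 W  (b) Q = -0.5523 VAR  (c) S = 0.5549 VA  (d) PF = 0.09653 (leading)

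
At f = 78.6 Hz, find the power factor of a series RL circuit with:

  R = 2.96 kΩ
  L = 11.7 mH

Step 1 — Angular frequency: ω = 2π·f = 2π·78.6 = 493.9 rad/s.
Step 2 — Component impedances:
  R: Z = R = 2960 Ω
  L: Z = jωL = j·493.9·0.0117 = 0 + j5.778 Ω
Step 3 — Series combination: Z_total = R + L = 2960 + j5.778 Ω = 2960∠0.1° Ω.
Step 4 — Power factor: PF = cos(φ) = Re(Z)/|Z| = 2960/2960 = 1.
Step 5 — Type: Im(Z) = 5.778 ⇒ lagging (phase φ = 0.1°).

PF = 1 (lagging, φ = 0.1°)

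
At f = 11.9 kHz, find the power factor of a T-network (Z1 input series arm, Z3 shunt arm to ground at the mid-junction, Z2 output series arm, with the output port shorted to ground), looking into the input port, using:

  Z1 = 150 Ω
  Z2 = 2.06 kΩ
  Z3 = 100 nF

Step 1 — Angular frequency: ω = 2π·f = 2π·1.19e+04 = 7.477e+04 rad/s.
Step 2 — Component impedances:
  Z1: Z = R = 150 Ω
  Z2: Z = R = 2060 Ω
  Z3: Z = 1/(jωC) = -j/(ω·C) = 0 - j133.7 Ω
Step 3 — With the output port shorted to ground, the output series arm Z2 runs from the junction to ground; the shunt arm Z3 also runs from the junction to ground. They appear in parallel: Z3 || Z2 = 8.647 - j133.2 Ω.
Step 4 — Series with input arm Z1: Z_in = Z1 + (Z3 || Z2) = 158.6 - j133.2 Ω = 207.1∠-40.0° Ω.
Step 5 — Power factor: PF = cos(φ) = Re(Z)/|Z| = 158.65/207.14 = 0.7659.
Step 6 — Type: Im(Z) = -133.2 ⇒ leading (phase φ = -40.0°).

PF = 0.7659 (leading, φ = -40.0°)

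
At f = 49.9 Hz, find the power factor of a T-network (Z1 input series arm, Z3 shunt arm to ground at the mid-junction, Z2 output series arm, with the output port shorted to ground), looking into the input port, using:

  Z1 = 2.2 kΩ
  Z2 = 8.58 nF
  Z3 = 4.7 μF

Step 1 — Angular frequency: ω = 2π·f = 2π·49.9 = 313.5 rad/s.
Step 2 — Component impedances:
  Z1: Z = R = 2200 Ω
  Z2: Z = 1/(jωC) = -j/(ω·C) = 0 - j3.717e+05 Ω
  Z3: Z = 1/(jωC) = -j/(ω·C) = 0 - j678.6 Ω
Step 3 — With the output port shorted to ground, the output series arm Z2 runs from the junction to ground; the shunt arm Z3 also runs from the junction to ground. They appear in parallel: Z3 || Z2 = 0 - j677.4 Ω.
Step 4 — Series with input arm Z1: Z_in = Z1 + (Z3 || Z2) = 2200 - j677.4 Ω = 2302∠-17.1° Ω.
Step 5 — Power factor: PF = cos(φ) = Re(Z)/|Z| = 2200/2302 = 0.9557.
Step 6 — Type: Im(Z) = -677.4 ⇒ leading (phase φ = -17.1°).

PF = 0.9557 (leading, φ = -17.1°)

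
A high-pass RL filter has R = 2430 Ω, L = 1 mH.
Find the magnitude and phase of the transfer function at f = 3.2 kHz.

Step 1 — Angular frequency: ω = 2π·3200 = 2.011e+04 rad/s.
Step 2 — Transfer function: H(jω) = jωL/(R + jωL).
Step 3 — Numerator jωL = j·20.11; denominator R + jωL = 2430 + j20.11.
Step 4 — H = 6.846e-05 + j0.008274.
Step 5 — Magnitude: |H| = 0.008274 (-41.6 dB); phase: φ = 89.5°.

|H| = 0.008274 (-41.6 dB), φ = 89.5°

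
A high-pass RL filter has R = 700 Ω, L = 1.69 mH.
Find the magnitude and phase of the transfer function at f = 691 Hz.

Step 1 — Angular frequency: ω = 2π·691 = 4342 rad/s.
Step 2 — Transfer function: H(jω) = jωL/(R + jωL).
Step 3 — Numerator jωL = j·7.337; denominator R + jωL = 700 + j7.337.
Step 4 — H = 0.0001099 + j0.01048.
Step 5 — Magnitude: |H| = 0.01048 (-39.6 dB); phase: φ = 89.4°.

|H| = 0.01048 (-39.6 dB), φ = 89.4°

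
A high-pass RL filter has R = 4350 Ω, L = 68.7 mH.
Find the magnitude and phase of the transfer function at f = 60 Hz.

Step 1 — Angular frequency: ω = 2π·60 = 377 rad/s.
Step 2 — Transfer function: H(jω) = jωL/(R + jωL).
Step 3 — Numerator jωL = j·25.9; denominator R + jωL = 4350 + j25.9.
Step 4 — H = 3.545e-05 + j0.005954.
Step 5 — Magnitude: |H| = 0.005954 (-44.5 dB); phase: φ = 89.7°.

|H| = 0.005954 (-44.5 dB), φ = 89.7°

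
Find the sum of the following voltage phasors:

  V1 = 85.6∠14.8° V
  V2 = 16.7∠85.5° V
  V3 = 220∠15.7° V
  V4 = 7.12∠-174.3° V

Step 1 — Convert each phasor to rectangular form:
  V1 = 85.6·(cos(14.8°) + j·sin(14.8°)) = 82.76 + j21.87 V
  V2 = 16.7·(cos(85.5°) + j·sin(85.5°)) = 1.31 + j16.65 V
  V3 = 220·(cos(15.7°) + j·sin(15.7°)) = 211.8 + j59.53 V
  V4 = 7.12·(cos(-174.3°) + j·sin(-174.3°)) = -7.085 - j0.7072 V
Step 2 — Sum components: V_total = 288.8 + j97.34 V.
Step 3 — Convert to polar: |V_total| = 304.7 V, ∠V_total = 18.6°.

V_total = 304.7∠18.6° V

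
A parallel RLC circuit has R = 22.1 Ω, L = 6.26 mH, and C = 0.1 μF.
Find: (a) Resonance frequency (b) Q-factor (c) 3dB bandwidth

Step 1 — Resonance: ω₀ = 1/√(LC) = 1/√(0.00626·1e-07) = 3.997e+04 rad/s.
Step 2 — f₀ = ω₀/(2π) = 6361 Hz.
Step 3 — Parallel Q: Q = R/(ω₀L) = 22.1/(3.997e+04·0.00626) = 0.08833.
Step 4 — Bandwidth: Δω = ω₀/Q = 4.525e+05 rad/s; BW = Δω/(2π) = 7.202e+04 Hz.

(a) f₀ = 6361 Hz  (b) Q = 0.08833  (c) BW = 7.202e+04 Hz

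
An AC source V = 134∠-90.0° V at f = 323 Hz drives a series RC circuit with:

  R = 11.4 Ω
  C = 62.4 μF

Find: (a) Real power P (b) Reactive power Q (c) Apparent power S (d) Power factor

Step 1 — Angular frequency: ω = 2π·f = 2π·323 = 2029 rad/s.
Step 2 — Component impedances:
  R: Z = R = 11.4 Ω
  C: Z = 1/(jωC) = -j/(ω·C) = 0 - j7.896 Ω
Step 3 — Series combination: Z_total = R + C = 11.4 - j7.896 Ω = 13.87∠-34.7° Ω.
Step 4 — Source phasor: V = 134∠-90.0° V = 0 - j134 V.
Step 5 — Current: I = V / Z = 5.502 - j7.943 A = 9.663∠-55.3° A.
Step 6 — Complex power: S = V·I* = 1064 - j737.3 VA.
Step 7 — Real power: P = Re(S) = 1064 W.
Step 8 — Reactive power: Q = Im(S) = -737.3 VAR.
Step 9 — Apparent power: |S| = 1295 VA.
Step 10 — Power factor: PF = P/|S| = 0.8221 (leading).

(a) P = 1064 W  (b) Q = -737.3 VAR  (c) S = 1295 VA  (d) PF = 0.8221 (leading)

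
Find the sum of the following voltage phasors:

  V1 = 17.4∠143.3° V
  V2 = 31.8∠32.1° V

Step 1 — Convert each phasor to rectangular form:
  V1 = 17.4·(cos(143.3°) + j·sin(143.3°)) = -13.95 + j10.4 V
  V2 = 31.8·(cos(32.1°) + j·sin(32.1°)) = 26.94 + j16.9 V
Step 2 — Sum components: V_total = 12.99 + j27.3 V.
Step 3 — Convert to polar: |V_total| = 30.23 V, ∠V_total = 64.6°.

V_total = 30.23∠64.6° V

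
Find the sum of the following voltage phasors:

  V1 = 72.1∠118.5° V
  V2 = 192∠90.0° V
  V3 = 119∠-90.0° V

Step 1 — Convert each phasor to rectangular form:
  V1 = 72.1·(cos(118.5°) + j·sin(118.5°)) = -34.4 + j63.36 V
  V2 = 192·(cos(90.0°) + j·sin(90.0°)) = 0 + j192 V
  V3 = 119·(cos(-90.0°) + j·sin(-90.0°)) = 0 - j119 V
Step 2 — Sum components: V_total = -34.4 + j136.4 V.
Step 3 — Convert to polar: |V_total| = 140.6 V, ∠V_total = 104.2°.

V_total = 140.6∠104.2° V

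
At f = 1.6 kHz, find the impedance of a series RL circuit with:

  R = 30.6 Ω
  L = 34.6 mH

Step 1 — Angular frequency: ω = 2π·f = 2π·1600 = 1.005e+04 rad/s.
Step 2 — Component impedances:
  R: Z = R = 30.6 Ω
  L: Z = jωL = j·1.005e+04·0.0346 = 0 + j347.8 Ω
Step 3 — Series combination: Z_total = R + L = 30.6 + j347.8 Ω = 349.2∠85.0° Ω.

Z = 30.6 + j347.8 Ω = 349.2∠85.0° Ω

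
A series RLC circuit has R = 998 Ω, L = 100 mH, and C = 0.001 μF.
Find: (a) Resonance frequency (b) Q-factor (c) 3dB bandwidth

Step 1 — Resonance: ω₀ = 1/√(LC) = 1/√(0.1·1e-09) = 1e+05 rad/s.
Step 2 — f₀ = ω₀/(2π) = 1.592e+04 Hz.
Step 3 — Series Q: Q = ω₀L/R = 1e+05·0.1/998 = 10.02.
Step 4 — Bandwidth: Δω = ω₀/Q = 9980 rad/s; BW = Δω/(2π) = 1588 Hz.

(a) f₀ = 1.592e+04 Hz  (b) Q = 10.02  (c) BW = 1588 Hz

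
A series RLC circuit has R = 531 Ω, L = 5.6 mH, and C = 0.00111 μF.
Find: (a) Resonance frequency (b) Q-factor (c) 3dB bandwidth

Step 1 — Resonance condition Im(Z)=0 gives ω₀ = 1/√(LC).
Step 2 — ω₀ = 1/√(0.0056·1.11e-09) = 4.011e+05 rad/s.
Step 3 — f₀ = ω₀/(2π) = 6.384e+04 Hz.
Step 4 — Series Q: Q = ω₀L/R = 4.011e+05·0.0056/531 = 4.23.
Step 5 — 3dB bandwidth: Δω = ω₀/Q = 9.482e+04 rad/s; BW = Δω/(2π) = 1.509e+04 Hz.

(a) f₀ = 6.384e+04 Hz  (b) Q = 4.23  (c) BW = 1.509e+04 Hz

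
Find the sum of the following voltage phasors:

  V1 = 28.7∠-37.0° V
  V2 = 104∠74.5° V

Step 1 — Convert each phasor to rectangular form:
  V1 = 28.7·(cos(-37.0°) + j·sin(-37.0°)) = 22.92 - j17.27 V
  V2 = 104·(cos(74.5°) + j·sin(74.5°)) = 27.79 + j100.2 V
Step 2 — Sum components: V_total = 50.71 + j82.95 V.
Step 3 — Convert to polar: |V_total| = 97.22 V, ∠V_total = 58.6°.

V_total = 97.22∠58.6° V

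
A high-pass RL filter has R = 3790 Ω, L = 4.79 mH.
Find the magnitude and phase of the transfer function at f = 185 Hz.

Step 1 — Angular frequency: ω = 2π·185 = 1162 rad/s.
Step 2 — Transfer function: H(jω) = jωL/(R + jωL).
Step 3 — Numerator jωL = j·5.568; denominator R + jωL = 3790 + j5.568.
Step 4 — H = 2.158e-06 + j0.001469.
Step 5 — Magnitude: |H| = 0.001469 (-56.7 dB); phase: φ = 89.9°.

|H| = 0.001469 (-56.7 dB), φ = 89.9°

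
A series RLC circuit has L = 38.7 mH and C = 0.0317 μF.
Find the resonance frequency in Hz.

Step 1 — Resonance condition Im(Z)=0 gives ω₀ = 1/√(LC).
Step 2 — ω₀ = 1/√(0.0387·3.17e-08) = 2.855e+04 rad/s.
Step 3 — f₀ = ω₀/(2π) = 4544 Hz.

f₀ = 4544 Hz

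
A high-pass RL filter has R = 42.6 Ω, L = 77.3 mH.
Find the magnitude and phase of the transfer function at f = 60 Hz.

Step 1 — Angular frequency: ω = 2π·60 = 377 rad/s.
Step 2 — Transfer function: H(jω) = jωL/(R + jωL).
Step 3 — Numerator jωL = j·29.14; denominator R + jωL = 42.6 + j29.14.
Step 4 — H = 0.3188 + j0.466.
Step 5 — Magnitude: |H| = 0.5646 (-5.0 dB); phase: φ = 55.6°.

|H| = 0.5646 (-5.0 dB), φ = 55.6°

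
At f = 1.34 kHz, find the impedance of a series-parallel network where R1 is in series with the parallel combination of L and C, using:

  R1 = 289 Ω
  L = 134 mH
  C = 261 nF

Step 1 — Angular frequency: ω = 2π·f = 2π·1340 = 8419 rad/s.
Step 2 — Component impedances:
  R1: Z = R = 289 Ω
  L: Z = jωL = j·8419·0.134 = 0 + j1128 Ω
  C: Z = 1/(jωC) = -j/(ω·C) = 0 - j455.1 Ω
Step 3 — Parallel branch: L || C = 1/(1/L + 1/C) = 0 - j762.7 Ω.
Step 4 — Series with R1: Z_total = R1 + (L || C) = 289 - j762.7 Ω = 815.6∠-69.2° Ω.

Z = 289 - j762.7 Ω = 815.6∠-69.2° Ω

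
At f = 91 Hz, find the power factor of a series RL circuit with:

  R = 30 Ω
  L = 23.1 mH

Step 1 — Angular frequency: ω = 2π·f = 2π·91 = 571.8 rad/s.
Step 2 — Component impedances:
  R: Z = R = 30 Ω
  L: Z = jωL = j·571.8·0.0231 = 0 + j13.21 Ω
Step 3 — Series combination: Z_total = R + L = 30 + j13.21 Ω = 32.78∠23.8° Ω.
Step 4 — Power factor: PF = cos(φ) = Re(Z)/|Z| = 30/32.78 = 0.9152.
Step 5 — Type: Im(Z) = 13.21 ⇒ lagging (phase φ = 23.8°).

PF = 0.9152 (lagging, φ = 23.8°)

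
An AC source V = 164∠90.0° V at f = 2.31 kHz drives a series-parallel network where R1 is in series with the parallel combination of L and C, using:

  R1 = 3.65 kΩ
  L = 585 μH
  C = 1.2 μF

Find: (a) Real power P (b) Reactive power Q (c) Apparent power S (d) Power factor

Step 1 — Angular frequency: ω = 2π·f = 2π·2310 = 1.451e+04 rad/s.
Step 2 — Component impedances:
  R1: Z = R = 3650 Ω
  L: Z = jωL = j·1.451e+04·0.000585 = 0 + j8.491 Ω
  C: Z = 1/(jωC) = -j/(ω·C) = 0 - j57.42 Ω
Step 3 — Parallel branch: L || C = 1/(1/L + 1/C) = 0 + j9.964 Ω.
Step 4 — Series with R1: Z_total = R1 + (L || C) = 3650 + j9.964 Ω = 3650∠0.2° Ω.
Step 5 — Source phasor: V = 164∠90.0° V = 0 + j164 V.
Step 6 — Current: I = V / Z = 0.0001227 + j0.04493 A = 0.04493∠89.8° A.
Step 7 — Complex power: S = V·I* = 7.369 + j0.02012 VA.
Step 8 — Real power: P = Re(S) = 7.369 W.
Step 9 — Reactive power: Q = Im(S) = 0.02012 VAR.
Step 10 — Apparent power: |S| = 7.369 VA.
Step 11 — Power factor: PF = P/|S| = 1 (lagging).

(a) P = 7.369 W  (b) Q = 0.02012 VAR  (c) S = 7.369 VA  (d) PF = 1 (lagging)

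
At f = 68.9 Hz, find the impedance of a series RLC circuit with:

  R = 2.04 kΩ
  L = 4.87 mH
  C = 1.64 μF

Step 1 — Angular frequency: ω = 2π·f = 2π·68.9 = 432.9 rad/s.
Step 2 — Component impedances:
  R: Z = R = 2040 Ω
  L: Z = jωL = j·432.9·0.00487 = 0 + j2.108 Ω
  C: Z = 1/(jωC) = -j/(ω·C) = 0 - j1409 Ω
Step 3 — Series combination: Z_total = R + L + C = 2040 - j1406 Ω = 2478∠-34.6° Ω.

Z = 2040 - j1406 Ω = 2478∠-34.6° Ω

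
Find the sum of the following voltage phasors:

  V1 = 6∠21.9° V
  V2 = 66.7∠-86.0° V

Step 1 — Convert each phasor to rectangular form:
  V1 = 6·(cos(21.9°) + j·sin(21.9°)) = 5.567 + j2.238 V
  V2 = 66.7·(cos(-86.0°) + j·sin(-86.0°)) = 4.653 - j66.54 V
Step 2 — Sum components: V_total = 10.22 - j64.3 V.
Step 3 — Convert to polar: |V_total| = 65.11 V, ∠V_total = -81.0°.

V_total = 65.11∠-81.0° V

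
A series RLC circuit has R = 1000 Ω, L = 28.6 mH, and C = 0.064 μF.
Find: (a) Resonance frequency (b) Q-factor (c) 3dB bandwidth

Step 1 — Resonance: ω₀ = 1/√(LC) = 1/√(0.0286·6.4e-08) = 2.337e+04 rad/s.
Step 2 — f₀ = ω₀/(2π) = 3720 Hz.
Step 3 — Series Q: Q = ω₀L/R = 2.337e+04·0.0286/1000 = 0.6685.
Step 4 — Bandwidth: Δω = ω₀/Q = 3.497e+04 rad/s; BW = Δω/(2π) = 5565 Hz.

(a) f₀ = 3720 Hz  (b) Q = 0.6685  (c) BW = 5565 Hz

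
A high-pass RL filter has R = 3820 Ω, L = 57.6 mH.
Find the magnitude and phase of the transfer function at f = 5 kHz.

Step 1 — Angular frequency: ω = 2π·5000 = 3.142e+04 rad/s.
Step 2 — Transfer function: H(jω) = jωL/(R + jωL).
Step 3 — Numerator jωL = j·1810; denominator R + jωL = 3820 + j1810.
Step 4 — H = 0.1833 + j0.3869.
Step 5 — Magnitude: |H| = 0.4281 (-7.4 dB); phase: φ = 64.7°.

|H| = 0.4281 (-7.4 dB), φ = 64.7°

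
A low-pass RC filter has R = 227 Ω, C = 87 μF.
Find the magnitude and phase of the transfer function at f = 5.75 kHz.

Step 1 — Angular frequency: ω = 2π·5750 = 3.613e+04 rad/s.
Step 2 — Transfer function: H(jω) = 1/(1 + jωRC).
Step 3 — Denominator: 1 + jωRC = 1 + j·3.613e+04·227·8.7e-05 = 1 + j713.5.
Step 4 — H = 1.964e-06 - j0.001402.
Step 5 — Magnitude: |H| = 0.001402 (-57.1 dB); phase: φ = -89.9°.

|H| = 0.001402 (-57.1 dB), φ = -89.9°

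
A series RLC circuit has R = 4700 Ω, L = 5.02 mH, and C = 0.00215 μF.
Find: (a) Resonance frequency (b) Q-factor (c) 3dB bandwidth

Step 1 — Resonance: ω₀ = 1/√(LC) = 1/√(0.00502·2.15e-09) = 3.044e+05 rad/s.
Step 2 — f₀ = ω₀/(2π) = 4.845e+04 Hz.
Step 3 — Series Q: Q = ω₀L/R = 3.044e+05·0.00502/4700 = 0.3251.
Step 4 — Bandwidth: Δω = ω₀/Q = 9.363e+05 rad/s; BW = Δω/(2π) = 1.49e+05 Hz.

(a) f₀ = 4.845e+04 Hz  (b) Q = 0.3251  (c) BW = 1.49e+05 Hz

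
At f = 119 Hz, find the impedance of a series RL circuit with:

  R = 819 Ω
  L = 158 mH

Step 1 — Angular frequency: ω = 2π·f = 2π·119 = 747.7 rad/s.
Step 2 — Component impedances:
  R: Z = R = 819 Ω
  L: Z = jωL = j·747.7·0.158 = 0 + j118.1 Ω
Step 3 — Series combination: Z_total = R + L = 819 + j118.1 Ω = 827.5∠8.2° Ω.

Z = 819 + j118.1 Ω = 827.5∠8.2° Ω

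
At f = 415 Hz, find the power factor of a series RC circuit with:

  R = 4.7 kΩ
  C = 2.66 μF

Step 1 — Angular frequency: ω = 2π·f = 2π·415 = 2608 rad/s.
Step 2 — Component impedances:
  R: Z = R = 4700 Ω
  C: Z = 1/(jωC) = -j/(ω·C) = 0 - j144.2 Ω
Step 3 — Series combination: Z_total = R + C = 4700 - j144.2 Ω = 4702∠-1.8° Ω.
Step 4 — Power factor: PF = cos(φ) = Re(Z)/|Z| = 4700/4702.2 = 0.9995.
Step 5 — Type: Im(Z) = -144.2 ⇒ leading (phase φ = -1.8°).

PF = 0.9995 (leading, φ = -1.8°)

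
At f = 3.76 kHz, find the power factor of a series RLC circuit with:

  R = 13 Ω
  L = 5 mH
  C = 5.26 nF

Step 1 — Angular frequency: ω = 2π·f = 2π·3760 = 2.362e+04 rad/s.
Step 2 — Component impedances:
  R: Z = R = 13 Ω
  L: Z = jωL = j·2.362e+04·0.005 = 0 + j118.1 Ω
  C: Z = 1/(jωC) = -j/(ω·C) = 0 - j8047 Ω
Step 3 — Series combination: Z_total = R + L + C = 13 - j7929 Ω = 7929∠-89.9° Ω.
Step 4 — Power factor: PF = cos(φ) = Re(Z)/|Z| = 13/7929 = 0.00164.
Step 5 — Type: Im(Z) = -7929 ⇒ leading (phase φ = -89.9°).

PF = 0.00164 (leading, φ = -89.9°)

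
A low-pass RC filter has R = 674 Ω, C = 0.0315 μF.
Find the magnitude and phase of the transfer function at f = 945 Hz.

Step 1 — Angular frequency: ω = 2π·945 = 5938 rad/s.
Step 2 — Transfer function: H(jω) = 1/(1 + jωRC).
Step 3 — Denominator: 1 + jωRC = 1 + j·5938·674·3.15e-08 = 1 + j0.1261.
Step 4 — H = 0.9844 - j0.1241.
Step 5 — Magnitude: |H| = 0.9921 (-0.1 dB); phase: φ = -7.2°.

|H| = 0.9921 (-0.1 dB), φ = -7.2°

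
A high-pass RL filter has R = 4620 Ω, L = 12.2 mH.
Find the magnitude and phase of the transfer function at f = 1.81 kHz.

Step 1 — Angular frequency: ω = 2π·1810 = 1.137e+04 rad/s.
Step 2 — Transfer function: H(jω) = jωL/(R + jωL).
Step 3 — Numerator jωL = j·138.7; denominator R + jωL = 4620 + j138.7.
Step 4 — H = 0.0009011 + j0.03.
Step 5 — Magnitude: |H| = 0.03002 (-30.5 dB); phase: φ = 88.3°.

|H| = 0.03002 (-30.5 dB), φ = 88.3°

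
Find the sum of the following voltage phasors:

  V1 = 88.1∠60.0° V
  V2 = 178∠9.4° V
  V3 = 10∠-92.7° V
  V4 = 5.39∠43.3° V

Step 1 — Convert each phasor to rectangular form:
  V1 = 88.1·(cos(60.0°) + j·sin(60.0°)) = 44.05 + j76.3 V
  V2 = 178·(cos(9.4°) + j·sin(9.4°)) = 175.6 + j29.07 V
  V3 = 10·(cos(-92.7°) + j·sin(-92.7°)) = -0.4711 - j9.989 V
  V4 = 5.39·(cos(43.3°) + j·sin(43.3°)) = 3.923 + j3.697 V
Step 2 — Sum components: V_total = 223.1 + j99.08 V.
Step 3 — Convert to polar: |V_total| = 244.1 V, ∠V_total = 23.9°.

V_total = 244.1∠23.9° V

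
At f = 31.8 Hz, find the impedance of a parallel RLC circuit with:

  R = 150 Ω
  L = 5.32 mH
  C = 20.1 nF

Step 1 — Angular frequency: ω = 2π·f = 2π·31.8 = 199.8 rad/s.
Step 2 — Component impedances:
  R: Z = R = 150 Ω
  L: Z = jωL = j·199.8·0.00532 = 0 + j1.063 Ω
  C: Z = 1/(jωC) = -j/(ω·C) = 0 - j2.49e+05 Ω
Step 3 — Parallel combination: 1/Z_total = 1/R + 1/L + 1/C; Z_total = 0.007532 + j1.063 Ω = 1.063∠89.6° Ω.

Z = 0.007532 + j1.063 Ω = 1.063∠89.6° Ω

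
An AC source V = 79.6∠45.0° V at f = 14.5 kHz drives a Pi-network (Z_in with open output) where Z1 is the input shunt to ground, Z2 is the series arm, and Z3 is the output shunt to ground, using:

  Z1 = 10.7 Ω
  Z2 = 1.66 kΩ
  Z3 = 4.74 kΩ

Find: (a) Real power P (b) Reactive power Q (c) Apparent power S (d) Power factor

Step 1 — Angular frequency: ω = 2π·f = 2π·1.45e+04 = 9.111e+04 rad/s.
Step 2 — Component impedances:
  Z1: Z = R = 10.7 Ω
  Z2: Z = R = 1660 Ω
  Z3: Z = R = 4740 Ω
Step 3 — With open output, the series arm Z2 and the output shunt Z3 appear in series to ground: Z2 + Z3 = 6400 Ω.
Step 4 — Parallel with input shunt Z1: Z_in = Z1 || (Z2 + Z3) = 10.68 Ω = 10.68∠0.0° Ω.
Step 5 — Source phasor: V = 79.6∠45.0° V = 56.29 + j56.29 V.
Step 6 — Current: I = V / Z = 5.269 + j5.269 A = 7.452∠45.0° A.
Step 7 — Complex power: S = V·I* = 593.2 VA.
Step 8 — Real power: P = Re(S) = 593.2 W.
Step 9 — Reactive power: Q = Im(S) = 0 VAR.
Step 10 — Apparent power: |S| = 593.2 VA.
Step 11 — Power factor: PF = P/|S| = 1 (unity).

(a) P = 593.2 W  (b) Q = 0 VAR  (c) S = 593.2 VA  (d) PF = 1 (unity)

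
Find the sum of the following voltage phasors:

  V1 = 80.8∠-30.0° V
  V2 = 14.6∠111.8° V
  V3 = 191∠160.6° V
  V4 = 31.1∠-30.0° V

Step 1 — Convert each phasor to rectangular form:
  V1 = 80.8·(cos(-30.0°) + j·sin(-30.0°)) = 69.97 - j40.4 V
  V2 = 14.6·(cos(111.8°) + j·sin(111.8°)) = -5.422 + j13.56 V
  V3 = 191·(cos(160.6°) + j·sin(160.6°)) = -180.2 + j63.44 V
  V4 = 31.1·(cos(-30.0°) + j·sin(-30.0°)) = 26.93 - j15.55 V
Step 2 — Sum components: V_total = -88.67 + j21.05 V.
Step 3 — Convert to polar: |V_total| = 91.13 V, ∠V_total = 166.6°.

V_total = 91.13∠166.6° V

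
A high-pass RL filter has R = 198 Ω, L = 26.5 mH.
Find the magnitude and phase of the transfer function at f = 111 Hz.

Step 1 — Angular frequency: ω = 2π·111 = 697.4 rad/s.
Step 2 — Transfer function: H(jω) = jωL/(R + jωL).
Step 3 — Numerator jωL = j·18.48; denominator R + jωL = 198 + j18.48.
Step 4 — H = 0.008638 + j0.09254.
Step 5 — Magnitude: |H| = 0.09294 (-20.6 dB); phase: φ = 84.7°.

|H| = 0.09294 (-20.6 dB), φ = 84.7°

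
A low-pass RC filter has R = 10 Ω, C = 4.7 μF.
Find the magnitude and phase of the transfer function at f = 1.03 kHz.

Step 1 — Angular frequency: ω = 2π·1030 = 6472 rad/s.
Step 2 — Transfer function: H(jω) = 1/(1 + jωRC).
Step 3 — Denominator: 1 + jωRC = 1 + j·6472·10·4.7e-06 = 1 + j0.3042.
Step 4 — H = 0.9153 - j0.2784.
Step 5 — Magnitude: |H| = 0.9567 (-0.4 dB); phase: φ = -16.9°.

|H| = 0.9567 (-0.4 dB), φ = -16.9°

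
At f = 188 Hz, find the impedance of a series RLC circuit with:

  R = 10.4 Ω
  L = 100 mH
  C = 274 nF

Step 1 — Angular frequency: ω = 2π·f = 2π·188 = 1181 rad/s.
Step 2 — Component impedances:
  R: Z = R = 10.4 Ω
  L: Z = jωL = j·1181·0.1 = 0 + j118.1 Ω
  C: Z = 1/(jωC) = -j/(ω·C) = 0 - j3090 Ω
Step 3 — Series combination: Z_total = R + L + C = 10.4 - j2972 Ω = 2972∠-89.8° Ω.

Z = 10.4 - j2972 Ω = 2972∠-89.8° Ω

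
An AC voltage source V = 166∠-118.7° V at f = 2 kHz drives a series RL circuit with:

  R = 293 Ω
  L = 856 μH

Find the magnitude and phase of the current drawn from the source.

Step 1 — Angular frequency: ω = 2π·f = 2π·2000 = 1.257e+04 rad/s.
Step 2 — Component impedances:
  R: Z = R = 293 Ω
  L: Z = jωL = j·1.257e+04·0.000856 = 0 + j10.76 Ω
Step 3 — Series combination: Z_total = R + L = 293 + j10.76 Ω = 293.2∠2.1° Ω.
Step 4 — Source phasor: V = 166∠-118.7° V = -79.72 - j145.6 V.
Step 5 — Ohm's law: I = V / Z_total = (-79.72 - j145.6) / (293 + j10.76) = -0.2899 - j0.4863 A.
Step 6 — Convert to polar: |I| = 0.5662 A, ∠I = -120.8°.

I = 0.5662∠-120.8° A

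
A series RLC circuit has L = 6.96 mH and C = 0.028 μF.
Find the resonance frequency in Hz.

Step 1 — Resonance condition Im(Z)=0 gives ω₀ = 1/√(LC).
Step 2 — ω₀ = 1/√(0.00696·2.8e-08) = 7.163e+04 rad/s.
Step 3 — f₀ = ω₀/(2π) = 1.14e+04 Hz.

f₀ = 1.14e+04 Hz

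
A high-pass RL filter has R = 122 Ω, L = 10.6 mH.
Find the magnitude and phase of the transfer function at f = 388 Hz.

Step 1 — Angular frequency: ω = 2π·388 = 2438 rad/s.
Step 2 — Transfer function: H(jω) = jωL/(R + jωL).
Step 3 — Numerator jωL = j·25.84; denominator R + jωL = 122 + j25.84.
Step 4 — H = 0.04294 + j0.2027.
Step 5 — Magnitude: |H| = 0.2072 (-13.7 dB); phase: φ = 78.0°.

|H| = 0.2072 (-13.7 dB), φ = 78.0°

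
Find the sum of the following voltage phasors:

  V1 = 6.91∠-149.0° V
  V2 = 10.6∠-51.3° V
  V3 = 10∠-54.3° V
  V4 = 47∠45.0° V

Step 1 — Convert each phasor to rectangular form:
  V1 = 6.91·(cos(-149.0°) + j·sin(-149.0°)) = -5.923 - j3.559 V
  V2 = 10.6·(cos(-51.3°) + j·sin(-51.3°)) = 6.628 - j8.273 V
  V3 = 10·(cos(-54.3°) + j·sin(-54.3°)) = 5.835 - j8.121 V
  V4 = 47·(cos(45.0°) + j·sin(45.0°)) = 33.23 + j33.23 V
Step 2 — Sum components: V_total = 39.77 + j13.28 V.
Step 3 — Convert to polar: |V_total| = 41.93 V, ∠V_total = 18.5°.

V_total = 41.93∠18.5° V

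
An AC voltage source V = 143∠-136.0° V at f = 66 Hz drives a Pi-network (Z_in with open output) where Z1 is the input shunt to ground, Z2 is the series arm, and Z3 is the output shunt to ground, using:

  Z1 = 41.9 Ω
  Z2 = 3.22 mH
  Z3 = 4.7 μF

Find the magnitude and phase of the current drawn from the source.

Step 1 — Angular frequency: ω = 2π·f = 2π·66 = 414.7 rad/s.
Step 2 — Component impedances:
  Z1: Z = R = 41.9 Ω
  Z2: Z = jωL = j·414.7·0.00322 = 0 + j1.335 Ω
  Z3: Z = 1/(jωC) = -j/(ω·C) = 0 - j513.1 Ω
Step 3 — With open output, the series arm Z2 and the output shunt Z3 appear in series to ground: Z2 + Z3 = 0 - j511.7 Ω.
Step 4 — Parallel with input shunt Z1: Z_in = Z1 || (Z2 + Z3) = 41.62 - j3.408 Ω = 41.76∠-4.7° Ω.
Step 5 — Source phasor: V = 143∠-136.0° V = -102.9 - j99.34 V.
Step 6 — Ohm's law: I = V / Z_total = (-102.9 - j99.34) / (41.62 - j3.408) = -2.261 - j2.572 A.
Step 7 — Convert to polar: |I| = 3.424 A, ∠I = -131.3°.

I = 3.424∠-131.3° A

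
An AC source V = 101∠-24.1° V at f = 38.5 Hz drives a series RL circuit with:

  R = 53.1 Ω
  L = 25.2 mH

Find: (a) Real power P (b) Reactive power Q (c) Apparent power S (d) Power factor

Step 1 — Angular frequency: ω = 2π·f = 2π·38.5 = 241.9 rad/s.
Step 2 — Component impedances:
  R: Z = R = 53.1 Ω
  L: Z = jωL = j·241.9·0.0252 = 0 + j6.096 Ω
Step 3 — Series combination: Z_total = R + L = 53.1 + j6.096 Ω = 53.45∠6.5° Ω.
Step 4 — Source phasor: V = 101∠-24.1° V = 92.2 - j41.24 V.
Step 5 — Current: I = V / Z = 1.626 - j0.9633 A = 1.89∠-30.6° A.
Step 6 — Complex power: S = V·I* = 189.6 + j21.77 VA.
Step 7 — Real power: P = Re(S) = 189.6 W.
Step 8 — Reactive power: Q = Im(S) = 21.77 VAR.
Step 9 — Apparent power: |S| = 190.9 VA.
Step 10 — Power factor: PF = P/|S| = 0.9935 (lagging).

(a) P = 189.6 W  (b) Q = 21.77 VAR  (c) S = 190.9 VA  (d) PF = 0.9935 (lagging)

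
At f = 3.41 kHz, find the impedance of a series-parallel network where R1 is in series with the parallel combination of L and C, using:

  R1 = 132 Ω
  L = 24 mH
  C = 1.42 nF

Step 1 — Angular frequency: ω = 2π·f = 2π·3410 = 2.143e+04 rad/s.
Step 2 — Component impedances:
  R1: Z = R = 132 Ω
  L: Z = jωL = j·2.143e+04·0.024 = 0 + j514.2 Ω
  C: Z = 1/(jωC) = -j/(ω·C) = 0 - j3.287e+04 Ω
Step 3 — Parallel branch: L || C = 1/(1/L + 1/C) = 0 + j522.4 Ω.
Step 4 — Series with R1: Z_total = R1 + (L || C) = 132 + j522.4 Ω = 538.8∠75.8° Ω.

Z = 132 + j522.4 Ω = 538.8∠75.8° Ω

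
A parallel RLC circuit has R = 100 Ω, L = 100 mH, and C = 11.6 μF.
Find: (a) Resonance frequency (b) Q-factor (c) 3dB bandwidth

Step 1 — Resonance: ω₀ = 1/√(LC) = 1/√(0.1·1.16e-05) = 928.5 rad/s.
Step 2 — f₀ = ω₀/(2π) = 147.8 Hz.
Step 3 — Parallel Q: Q = R/(ω₀L) = 100/(928.5·0.1) = 1.077.
Step 4 — Bandwidth: Δω = ω₀/Q = 862.1 rad/s; BW = Δω/(2π) = 137.2 Hz.

(a) f₀ = 147.8 Hz  (b) Q = 1.077  (c) BW = 137.2 Hz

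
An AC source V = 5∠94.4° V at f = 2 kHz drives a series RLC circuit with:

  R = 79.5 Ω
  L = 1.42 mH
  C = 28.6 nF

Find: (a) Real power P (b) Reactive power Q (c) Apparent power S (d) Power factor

Step 1 — Angular frequency: ω = 2π·f = 2π·2000 = 1.257e+04 rad/s.
Step 2 — Component impedances:
  R: Z = R = 79.5 Ω
  L: Z = jωL = j·1.257e+04·0.00142 = 0 + j17.84 Ω
  C: Z = 1/(jωC) = -j/(ω·C) = 0 - j2782 Ω
Step 3 — Series combination: Z_total = R + L + C = 79.5 - j2765 Ω = 2766∠-88.4° Ω.
Step 4 — Source phasor: V = 5∠94.4° V = -0.3836 + j4.985 V.
Step 5 — Current: I = V / Z = -0.001806 - j8.683e-05 A = 0.001808∠-177.2° A.
Step 6 — Complex power: S = V·I* = 0.0002598 - j0.009035 VA.
Step 7 — Real power: P = Re(S) = 0.0002598 W.
Step 8 — Reactive power: Q = Im(S) = -0.009035 VAR.
Step 9 — Apparent power: |S| = 0.009039 VA.
Step 10 — Power factor: PF = P/|S| = 0.02874 (leading).

(a) P = 0.0002598 W  (b) Q = -0.009035 VAR  (c) S = 0.009039 VA  (d) PF = 0.02874 (leading)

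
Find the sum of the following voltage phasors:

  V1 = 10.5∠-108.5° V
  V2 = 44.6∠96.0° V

Step 1 — Convert each phasor to rectangular form:
  V1 = 10.5·(cos(-108.5°) + j·sin(-108.5°)) = -3.332 - j9.957 V
  V2 = 44.6·(cos(96.0°) + j·sin(96.0°)) = -4.662 + j44.36 V
Step 2 — Sum components: V_total = -7.994 + j34.4 V.
Step 3 — Convert to polar: |V_total| = 35.31 V, ∠V_total = 103.1°.

V_total = 35.31∠103.1° V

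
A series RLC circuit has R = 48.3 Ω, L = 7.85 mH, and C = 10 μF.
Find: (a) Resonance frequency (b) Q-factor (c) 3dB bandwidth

Step 1 — Resonance: ω₀ = 1/√(LC) = 1/√(0.00785·1e-05) = 3569 rad/s.
Step 2 — f₀ = ω₀/(2π) = 568 Hz.
Step 3 — Series Q: Q = ω₀L/R = 3569·0.00785/48.3 = 0.5801.
Step 4 — Bandwidth: Δω = ω₀/Q = 6153 rad/s; BW = Δω/(2π) = 979.3 Hz.

(a) f₀ = 568 Hz  (b) Q = 0.5801  (c) BW = 979.3 Hz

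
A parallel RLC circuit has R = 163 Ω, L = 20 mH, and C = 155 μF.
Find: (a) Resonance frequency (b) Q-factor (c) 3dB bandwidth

Step 1 — Resonance: ω₀ = 1/√(LC) = 1/√(0.02·0.000155) = 568 rad/s.
Step 2 — f₀ = ω₀/(2π) = 90.39 Hz.
Step 3 — Parallel Q: Q = R/(ω₀L) = 163/(568·0.02) = 14.35.
Step 4 — Bandwidth: Δω = ω₀/Q = 39.58 rad/s; BW = Δω/(2π) = 6.299 Hz.

(a) f₀ = 90.39 Hz  (b) Q = 14.35  (c) BW = 6.299 Hz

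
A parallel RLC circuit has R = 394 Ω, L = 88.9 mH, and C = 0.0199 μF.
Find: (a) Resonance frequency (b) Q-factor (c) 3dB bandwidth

Step 1 — Resonance: ω₀ = 1/√(LC) = 1/√(0.0889·1.99e-08) = 2.378e+04 rad/s.
Step 2 — f₀ = ω₀/(2π) = 3784 Hz.
Step 3 — Parallel Q: Q = R/(ω₀L) = 394/(2.378e+04·0.0889) = 0.1864.
Step 4 — Bandwidth: Δω = ω₀/Q = 1.275e+05 rad/s; BW = Δω/(2π) = 2.03e+04 Hz.

(a) f₀ = 3784 Hz  (b) Q = 0.1864  (c) BW = 2.03e+04 Hz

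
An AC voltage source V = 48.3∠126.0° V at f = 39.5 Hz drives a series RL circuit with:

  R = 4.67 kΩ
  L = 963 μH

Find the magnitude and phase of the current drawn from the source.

Step 1 — Angular frequency: ω = 2π·f = 2π·39.5 = 248.2 rad/s.
Step 2 — Component impedances:
  R: Z = R = 4670 Ω
  L: Z = jωL = j·248.2·0.000963 = 0 + j0.239 Ω
Step 3 — Series combination: Z_total = R + L = 4670 + j0.239 Ω = 4670∠0.0° Ω.
Step 4 — Source phasor: V = 48.3∠126.0° V = -28.39 + j39.08 V.
Step 5 — Ohm's law: I = V / Z_total = (-28.39 + j39.08) / (4670 + j0.239) = -0.006079 + j0.008368 A.
Step 6 — Convert to polar: |I| = 0.01034 A, ∠I = 126.0°.

I = 0.01034∠126.0° A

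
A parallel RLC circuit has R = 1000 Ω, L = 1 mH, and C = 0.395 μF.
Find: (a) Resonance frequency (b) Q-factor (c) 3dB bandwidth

Step 1 — Resonance: ω₀ = 1/√(LC) = 1/√(0.001·3.95e-07) = 5.032e+04 rad/s.
Step 2 — f₀ = ω₀/(2π) = 8008 Hz.
Step 3 — Parallel Q: Q = R/(ω₀L) = 1000/(5.032e+04·0.001) = 19.87.
Step 4 — Bandwidth: Δω = ω₀/Q = 2532 rad/s; BW = Δω/(2π) = 402.9 Hz.

(a) f₀ = 8008 Hz  (b) Q = 19.87  (c) BW = 402.9 Hz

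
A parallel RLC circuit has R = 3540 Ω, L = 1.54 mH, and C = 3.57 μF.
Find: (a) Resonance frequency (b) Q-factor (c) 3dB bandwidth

Step 1 — Resonance: ω₀ = 1/√(LC) = 1/√(0.00154·3.57e-06) = 1.349e+04 rad/s.
Step 2 — f₀ = ω₀/(2π) = 2146 Hz.
Step 3 — Parallel Q: Q = R/(ω₀L) = 3540/(1.349e+04·0.00154) = 170.4.
Step 4 — Bandwidth: Δω = ω₀/Q = 79.13 rad/s; BW = Δω/(2π) = 12.59 Hz.

(a) f₀ = 2146 Hz  (b) Q = 170.4  (c) BW = 12.59 Hz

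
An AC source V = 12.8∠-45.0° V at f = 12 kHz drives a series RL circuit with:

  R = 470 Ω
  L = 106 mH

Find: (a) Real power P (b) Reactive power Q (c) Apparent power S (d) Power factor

Step 1 — Angular frequency: ω = 2π·f = 2π·1.2e+04 = 7.54e+04 rad/s.
Step 2 — Component impedances:
  R: Z = R = 470 Ω
  L: Z = jωL = j·7.54e+04·0.106 = 0 + j7992 Ω
Step 3 — Series combination: Z_total = R + L = 470 + j7992 Ω = 8006∠86.6° Ω.
Step 4 — Source phasor: V = 12.8∠-45.0° V = 9.051 - j9.051 V.
Step 5 — Current: I = V / Z = -0.001062 - j0.001195 A = 0.001599∠-131.6° A.
Step 6 — Complex power: S = V·I* = 0.001201 + j0.02043 VA.
Step 7 — Real power: P = Re(S) = 0.001201 W.
Step 8 — Reactive power: Q = Im(S) = 0.02043 VAR.
Step 9 — Apparent power: |S| = 0.02046 VA.
Step 10 — Power factor: PF = P/|S| = 0.05871 (lagging).

(a) P = 0.001201 W  (b) Q = 0.02043 VAR  (c) S = 0.02046 VA  (d) PF = 0.05871 (lagging)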